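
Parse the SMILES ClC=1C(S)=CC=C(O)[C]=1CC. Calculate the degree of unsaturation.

4

Molecular formula: C8H9ClOS.
DoU = (2C + 2 + N − H − X) / 2, where X is the halogen count and O/S are ignored.
    = (2·8 + 2 + 0 − 9 − 1) / 2 = 8 / 2 = 4.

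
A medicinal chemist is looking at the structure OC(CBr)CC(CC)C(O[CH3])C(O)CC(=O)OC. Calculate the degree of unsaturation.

Degree of unsaturation = (number of rings) + (number of π bonds).
Ring closures in the SMILES: 0.
π bonds: 1 double bond (each 1 DoU) → 1 DoU from unsaturation.
Total DoU = 0 + 1 = 1.

1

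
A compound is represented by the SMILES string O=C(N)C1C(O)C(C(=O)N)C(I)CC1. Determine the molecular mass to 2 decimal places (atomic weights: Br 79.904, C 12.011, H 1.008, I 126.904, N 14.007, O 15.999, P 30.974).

312.11 g/mol

First, the molecular formula is C8H13IN2O3 (counting implicit H from valence).
  C: 8 × 12.011 = 96.088
  H: 13 × 1.008 = 13.104
  I: 1 × 126.904 = 126.904
  N: 2 × 14.007 = 28.014
  O: 3 × 15.999 = 47.997
Sum: 8×12.011 + 13×1.008 + 1×126.904 + 2×14.007 + 3×15.999 = 312.107 → 312.11 g/mol.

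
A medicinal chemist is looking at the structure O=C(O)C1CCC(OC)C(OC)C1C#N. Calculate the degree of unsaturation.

Degree of unsaturation = (number of rings) + (number of π bonds).
Ring closures in the SMILES: 1.
π bonds: 1 double bond (each 1 DoU), 1 triple bond (each 2 DoU) → 3 DoU from unsaturation.
Total DoU = 1 + 3 = 4.

4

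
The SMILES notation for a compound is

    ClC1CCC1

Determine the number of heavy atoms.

Every atom symbol written in the SMILES (organic subset) is one heavy atom; implicit H are not written.
Heavy atoms by element → C:4, Cl:1.
Total: 5.

5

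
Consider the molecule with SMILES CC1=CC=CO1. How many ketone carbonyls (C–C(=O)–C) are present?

0

Scan the SMILES for the ketone motif — none present.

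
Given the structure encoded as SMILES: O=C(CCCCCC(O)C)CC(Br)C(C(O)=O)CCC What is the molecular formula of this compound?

Walk through each heavy atom and fill implicit hydrogens from standard valence (C 4, N 3, O 2, S 2, halogen 1):
  atom 1: O, bond orders sum to 2 (valence 2) → 0 H
  atom 2: C, bond orders sum to 4 (valence 4) → 0 H
  atom 3: C, bond orders sum to 2 (valence 4) → 2 H
  atom 4: C, bond orders sum to 2 (valence 4) → 2 H
  atom 5: C, bond orders sum to 2 (valence 4) → 2 H
  atom 6: C, bond orders sum to 2 (valence 4) → 2 H
  atom 7: C, bond orders sum to 2 (valence 4) → 2 H
  atom 8: C, bond orders sum to 3 (valence 4) → 1 H
  atom 9: O, bond orders sum to 1 (valence 2) → 1 H
  atom 10: C, bond orders sum to 1 (valence 4) → 3 H
  atom 11: C, bond orders sum to 2 (valence 4) → 2 H
  atom 12: C, bond orders sum to 3 (valence 4) → 1 H
  atom 13: Br (halogen, monovalent) → 0 H
  atom 14: C, bond orders sum to 3 (valence 4) → 1 H
  atom 15: C, bond orders sum to 4 (valence 4) → 0 H
  atom 16: O, bond orders sum to 1 (valence 2) → 1 H
  atom 17: O, bond orders sum to 2 (valence 2) → 0 H
  atom 18: C, bond orders sum to 2 (valence 4) → 2 H
  atom 19: C, bond orders sum to 2 (valence 4) → 2 H
  atom 20: C, bond orders sum to 1 (valence 4) → 3 H
Totals → C:15, H:27, Br:1, O:4.

C15H27BrO4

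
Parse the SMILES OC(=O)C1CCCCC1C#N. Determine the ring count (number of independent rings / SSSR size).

1

In SMILES, each pair of matching ring-closure digits denotes one ring-closing bond; the number of such bonds equals the number of independent rings.
Ring-closure bonds here: 1.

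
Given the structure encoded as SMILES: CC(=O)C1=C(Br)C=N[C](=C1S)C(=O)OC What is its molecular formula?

Walk through each heavy atom and fill implicit hydrogens from standard valence (C 4, N 3, O 2, S 2, halogen 1):
  atom 1: C, bond orders sum to 1 (valence 4) → 3 H
  atom 2: C, bond orders sum to 4 (valence 4) → 0 H
  atom 3: O, bond orders sum to 2 (valence 2) → 0 H
  atom 4: C, bond orders sum to 4 (valence 4) → 0 H
  atom 5: C, bond orders sum to 4 (valence 4) → 0 H
  atom 6: Br (halogen, monovalent) → 0 H
  atom 7: C, bond orders sum to 3 (valence 4) → 1 H
  atom 8: N, bond orders sum to 3 (valence 3) → 0 H
  atom 9: C with explicit H count 0
  atom 10: C, bond orders sum to 4 (valence 4) → 0 H
  atom 11: S, bond orders sum to 1 (valence 2) → 1 H
  atom 12: C, bond orders sum to 4 (valence 4) → 0 H
  atom 13: O, bond orders sum to 2 (valence 2) → 0 H
  atom 14: O, bond orders sum to 2 (valence 2) → 0 H
  atom 15: C, bond orders sum to 1 (valence 4) → 3 H
Totals → C:9, H:8, Br:1, N:1, O:3, S:1.

C9H8BrNO3S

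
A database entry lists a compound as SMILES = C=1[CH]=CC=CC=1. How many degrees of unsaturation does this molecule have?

4

Degree of unsaturation = (number of rings) + (number of π bonds).
Ring closures in the SMILES: 1.
π bonds: 3 double bonds (each 1 DoU) → 3 DoU from unsaturation.
Total DoU = 1 + 3 = 4.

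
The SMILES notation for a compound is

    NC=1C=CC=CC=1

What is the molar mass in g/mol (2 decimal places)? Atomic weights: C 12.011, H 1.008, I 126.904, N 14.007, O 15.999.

93.13 g/mol

First, the molecular formula is C6H7N (counting implicit H from valence).
  C: 6 × 12.011 = 72.066
  H: 7 × 1.008 = 7.056
  N: 1 × 14.007 = 14.007
Sum: 6×12.011 + 7×1.008 + 1×14.007 = 93.129 → 93.13 g/mol.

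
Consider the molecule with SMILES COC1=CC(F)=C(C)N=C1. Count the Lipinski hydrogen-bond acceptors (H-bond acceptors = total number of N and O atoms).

N atoms: 1; O atoms: 1.
Lipinski HBA = 1 + 1 = 2.

2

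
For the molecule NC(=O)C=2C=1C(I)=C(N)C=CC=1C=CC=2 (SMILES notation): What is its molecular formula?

Walk through each heavy atom and fill implicit hydrogens from standard valence (C 4, N 3, O 2, S 2, halogen 1):
  atom 1: N, bond orders sum to 1 (valence 3) → 2 H
  atom 2: C, bond orders sum to 4 (valence 4) → 0 H
  atom 3: O, bond orders sum to 2 (valence 2) → 0 H
  atom 4: C, bond orders sum to 4 (valence 4) → 0 H
  atom 5: C, bond orders sum to 4 (valence 4) → 0 H
  atom 6: C, bond orders sum to 4 (valence 4) → 0 H
  atom 7: I (halogen, monovalent) → 0 H
  atom 8: C, bond orders sum to 4 (valence 4) → 0 H
  atom 9: N, bond orders sum to 1 (valence 3) → 2 H
  atom 10: C, bond orders sum to 3 (valence 4) → 1 H
  atom 11: C, bond orders sum to 3 (valence 4) → 1 H
  atom 12: C, bond orders sum to 4 (valence 4) → 0 H
  atom 13: C, bond orders sum to 3 (valence 4) → 1 H
  atom 14: C, bond orders sum to 3 (valence 4) → 1 H
  atom 15: C, bond orders sum to 3 (valence 4) → 1 H
Totals → C:11, H:9, I:1, N:2, O:1.
In Hill order: C11H9IN2O.

C11H9IN2O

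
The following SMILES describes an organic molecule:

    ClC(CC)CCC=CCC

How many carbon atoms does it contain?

Count every carbon token in the SMILES (each C, including those in ring-closure positions and inside branches).
Carbon count: 9.

9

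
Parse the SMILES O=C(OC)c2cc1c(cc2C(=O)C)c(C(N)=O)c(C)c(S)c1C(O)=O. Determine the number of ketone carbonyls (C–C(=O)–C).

1

The ketone motif appears at heavy-atom position 11 in the SMILES.
Other groups present: 1 amide, 1 carboxylic acid, 1 ester, 1 thiol.
Ketone count: 1.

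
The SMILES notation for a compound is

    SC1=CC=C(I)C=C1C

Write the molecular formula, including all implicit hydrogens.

C7H7IS

Walk through each heavy atom and fill implicit hydrogens from standard valence (C 4, N 3, O 2, S 2, halogen 1):
  atom 1: S, bond orders sum to 1 (valence 2) → 1 H
  atom 2: C, bond orders sum to 4 (valence 4) → 0 H
  atom 3: C, bond orders sum to 3 (valence 4) → 1 H
  atom 4: C, bond orders sum to 3 (valence 4) → 1 H
  atom 5: C, bond orders sum to 4 (valence 4) → 0 H
  atom 6: I (halogen, monovalent) → 0 H
  atom 7: C, bond orders sum to 3 (valence 4) → 1 H
  atom 8: C, bond orders sum to 4 (valence 4) → 0 H
  atom 9: C, bond orders sum to 1 (valence 4) → 3 H
Totals → C:7, H:7, I:1, S:1.
In Hill order: C7H7IS.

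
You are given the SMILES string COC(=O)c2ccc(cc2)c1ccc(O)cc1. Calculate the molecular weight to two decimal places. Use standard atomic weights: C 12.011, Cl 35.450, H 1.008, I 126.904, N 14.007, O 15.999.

First, the molecular formula is C14H12O3 (counting implicit H from valence).
  C: 14 × 12.011 = 168.154
  H: 12 × 1.008 = 12.096
  O: 3 × 15.999 = 47.997
Sum: 14×12.011 + 12×1.008 + 3×15.999 = 228.247 → 228.25 g/mol.

228.25 g/mol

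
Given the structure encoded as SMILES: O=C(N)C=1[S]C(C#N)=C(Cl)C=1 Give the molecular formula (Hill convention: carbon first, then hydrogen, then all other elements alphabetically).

C6H3ClN2OS

Walk through each heavy atom and fill implicit hydrogens from standard valence (C 4, N 3, O 2, S 2, halogen 1):
  atom 1: O, bond orders sum to 2 (valence 2) → 0 H
  atom 2: C, bond orders sum to 4 (valence 4) → 0 H
  atom 3: N, bond orders sum to 1 (valence 3) → 2 H
  atom 4: C, bond orders sum to 4 (valence 4) → 0 H
  atom 5: S with explicit H count 0
  atom 6: C, bond orders sum to 4 (valence 4) → 0 H
  atom 7: C, bond orders sum to 4 (valence 4) → 0 H
  atom 8: N, bond orders sum to 3 (valence 3) → 0 H
  atom 9: C, bond orders sum to 4 (valence 4) → 0 H
  atom 10: Cl (halogen, monovalent) → 0 H
  atom 11: C, bond orders sum to 3 (valence 4) → 1 H
Totals → C:6, H:3, Cl:1, N:2, O:1, S:1.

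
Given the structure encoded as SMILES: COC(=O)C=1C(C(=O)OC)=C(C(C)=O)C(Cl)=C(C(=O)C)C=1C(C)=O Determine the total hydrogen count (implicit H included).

15

Walk through each heavy atom and fill implicit hydrogens from standard valence (C 4, N 3, O 2, S 2, halogen 1):
  atom 1: C, bond orders sum to 1 (valence 4) → 3 H
  atom 2: O, bond orders sum to 2 (valence 2) → 0 H
  atom 3: C, bond orders sum to 4 (valence 4) → 0 H
  atom 4: O, bond orders sum to 2 (valence 2) → 0 H
  atom 5: C, bond orders sum to 4 (valence 4) → 0 H
  atom 6: C, bond orders sum to 4 (valence 4) → 0 H
  atom 7: C, bond orders sum to 4 (valence 4) → 0 H
  atom 8: O, bond orders sum to 2 (valence 2) → 0 H
  atom 9: O, bond orders sum to 2 (valence 2) → 0 H
  atom 10: C, bond orders sum to 1 (valence 4) → 3 H
  atom 11: C, bond orders sum to 4 (valence 4) → 0 H
  atom 12: C, bond orders sum to 4 (valence 4) → 0 H
  atom 13: C, bond orders sum to 1 (valence 4) → 3 H
  atom 14: O, bond orders sum to 2 (valence 2) → 0 H
  atom 15: C, bond orders sum to 4 (valence 4) → 0 H
  atom 16: Cl (halogen, monovalent) → 0 H
  atom 17: C, bond orders sum to 4 (valence 4) → 0 H
  atom 18: C, bond orders sum to 4 (valence 4) → 0 H
  atom 19: O, bond orders sum to 2 (valence 2) → 0 H
  atom 20: C, bond orders sum to 1 (valence 4) → 3 H
  atom 21: C, bond orders sum to 4 (valence 4) → 0 H
  atom 22: C, bond orders sum to 4 (valence 4) → 0 H
  atom 23: C, bond orders sum to 1 (valence 4) → 3 H
  atom 24: O, bond orders sum to 2 (valence 2) → 0 H
Total hydrogens: 15.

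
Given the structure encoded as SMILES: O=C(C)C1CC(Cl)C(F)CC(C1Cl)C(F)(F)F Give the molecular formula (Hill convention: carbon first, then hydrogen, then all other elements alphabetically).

C10H12Cl2F4O

Walk through each heavy atom and fill implicit hydrogens from standard valence (C 4, N 3, O 2, S 2, halogen 1):
  atom 1: O, bond orders sum to 2 (valence 2) → 0 H
  atom 2: C, bond orders sum to 4 (valence 4) → 0 H
  atom 3: C, bond orders sum to 1 (valence 4) → 3 H
  atom 4: C, bond orders sum to 3 (valence 4) → 1 H
  atom 5: C, bond orders sum to 2 (valence 4) → 2 H
  atom 6: C, bond orders sum to 3 (valence 4) → 1 H
  atom 7: Cl (halogen, monovalent) → 0 H
  atom 8: C, bond orders sum to 3 (valence 4) → 1 H
  atom 9: F (halogen, monovalent) → 0 H
  atom 10: C, bond orders sum to 2 (valence 4) → 2 H
  atom 11: C, bond orders sum to 3 (valence 4) → 1 H
  atom 12: C, bond orders sum to 3 (valence 4) → 1 H
  atom 13: Cl (halogen, monovalent) → 0 H
  atom 14: C, bond orders sum to 4 (valence 4) → 0 H
  atom 15: F (halogen, monovalent) → 0 H
  atom 16: F (halogen, monovalent) → 0 H
  atom 17: F (halogen, monovalent) → 0 H
Totals → C:10, H:12, Cl:2, F:4, O:1.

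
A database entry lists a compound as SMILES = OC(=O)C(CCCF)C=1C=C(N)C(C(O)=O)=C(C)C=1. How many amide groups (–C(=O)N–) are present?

Scan the SMILES for the amide motif — none present.
Groups that are present: 2 carboxylic acid, 1 primary amine.

0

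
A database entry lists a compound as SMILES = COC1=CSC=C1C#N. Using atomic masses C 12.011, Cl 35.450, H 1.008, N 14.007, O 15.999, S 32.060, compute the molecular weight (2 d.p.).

139.17 g/mol

First, the molecular formula is C6H5NOS (counting implicit H from valence).
  C: 6 × 12.011 = 72.066
  H: 5 × 1.008 = 5.040
  N: 1 × 14.007 = 14.007
  O: 1 × 15.999 = 15.999
  S: 1 × 32.060 = 32.060
Sum: 6×12.011 + 5×1.008 + 1×14.007 + 1×15.999 + 1×32.060 = 139.172 → 139.17 g/mol.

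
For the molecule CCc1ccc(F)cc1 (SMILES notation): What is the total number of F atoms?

Scan the SMILES for F atoms (remember two-letter symbols like Cl and Br are single atoms).
Fluorine count: 1.

1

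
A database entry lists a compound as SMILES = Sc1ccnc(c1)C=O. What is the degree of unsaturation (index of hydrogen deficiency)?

5

Molecular formula: C6H5NOS.
DoU = (2C + 2 + N − H − X) / 2, where X is the halogen count and O/S are ignored.
    = (2·6 + 2 + 1 − 5 − 0) / 2 = 10 / 2 = 5.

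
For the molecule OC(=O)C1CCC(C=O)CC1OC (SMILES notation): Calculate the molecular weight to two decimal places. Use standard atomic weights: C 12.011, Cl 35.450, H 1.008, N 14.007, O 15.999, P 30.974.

First, the molecular formula is C9H14O4 (counting implicit H from valence).
  C: 9 × 12.011 = 108.099
  H: 14 × 1.008 = 14.112
  O: 4 × 15.999 = 63.996
Sum: 9×12.011 + 14×1.008 + 4×15.999 = 186.207 → 186.21 g/mol.

186.21 g/mol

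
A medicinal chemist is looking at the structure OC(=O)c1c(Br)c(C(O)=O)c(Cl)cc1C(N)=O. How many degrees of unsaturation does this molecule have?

7

Molecular formula: C9H5BrClNO5.
DoU = (2C + 2 + N − H − X) / 2, where X is the halogen count and O/S are ignored.
    = (2·9 + 2 + 1 − 5 − 2) / 2 = 14 / 2 = 7.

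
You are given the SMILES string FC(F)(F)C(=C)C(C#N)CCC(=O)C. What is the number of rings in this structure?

0

In SMILES, each pair of matching ring-closure digits denotes one ring-closing bond; the number of such bonds equals the number of independent rings.
Ring-closure bonds here: 0.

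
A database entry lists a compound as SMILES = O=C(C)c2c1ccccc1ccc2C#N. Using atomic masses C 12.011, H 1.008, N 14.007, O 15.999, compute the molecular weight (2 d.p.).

195.22 g/mol

First, the molecular formula is C13H9NO (counting implicit H from valence).
  C: 13 × 12.011 = 156.143
  H: 9 × 1.008 = 9.072
  N: 1 × 14.007 = 14.007
  O: 1 × 15.999 = 15.999
Sum: 13×12.011 + 9×1.008 + 1×14.007 + 1×15.999 = 195.221 → 195.22 g/mol.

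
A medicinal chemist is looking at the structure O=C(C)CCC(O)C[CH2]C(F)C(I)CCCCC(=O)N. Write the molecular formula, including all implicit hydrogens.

C14H25FINO3

Walk through each heavy atom and fill implicit hydrogens from standard valence (C 4, N 3, O 2, S 2, halogen 1):
  atom 1: O, bond orders sum to 2 (valence 2) → 0 H
  atom 2: C, bond orders sum to 4 (valence 4) → 0 H
  atom 3: C, bond orders sum to 1 (valence 4) → 3 H
  atom 4: C, bond orders sum to 2 (valence 4) → 2 H
  atom 5: C, bond orders sum to 2 (valence 4) → 2 H
  atom 6: C, bond orders sum to 3 (valence 4) → 1 H
  atom 7: O, bond orders sum to 1 (valence 2) → 1 H
  atom 8: C, bond orders sum to 2 (valence 4) → 2 H
  atom 9: C with explicit H count 2
  atom 10: C, bond orders sum to 3 (valence 4) → 1 H
  atom 11: F (halogen, monovalent) → 0 H
  atom 12: C, bond orders sum to 3 (valence 4) → 1 H
  atom 13: I (halogen, monovalent) → 0 H
  atom 14: C, bond orders sum to 2 (valence 4) → 2 H
  atom 15: C, bond orders sum to 2 (valence 4) → 2 H
  atom 16: C, bond orders sum to 2 (valence 4) → 2 H
  atom 17: C, bond orders sum to 2 (valence 4) → 2 H
  atom 18: C, bond orders sum to 4 (valence 4) → 0 H
  atom 19: O, bond orders sum to 2 (valence 2) → 0 H
  atom 20: N, bond orders sum to 1 (valence 3) → 2 H
Totals → C:14, H:25, F:1, I:1, N:1, O:3.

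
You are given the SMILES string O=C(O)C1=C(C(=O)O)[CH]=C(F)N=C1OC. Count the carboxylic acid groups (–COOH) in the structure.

2

The carboxylic acid motif appears at heavy-atom positions 2, 6 in the SMILES.
Other groups present: 1 ether.
Carboxylic acid count: 2.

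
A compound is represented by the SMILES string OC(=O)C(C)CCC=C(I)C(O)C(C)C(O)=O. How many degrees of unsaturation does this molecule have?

3

Degree of unsaturation = (number of rings) + (number of π bonds).
Ring closures in the SMILES: 0.
π bonds: 3 double bonds (each 1 DoU) → 3 DoU from unsaturation.
Total DoU = 0 + 3 = 3.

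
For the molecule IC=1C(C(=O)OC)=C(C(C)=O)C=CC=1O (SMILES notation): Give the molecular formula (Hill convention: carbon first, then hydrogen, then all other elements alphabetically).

Walk through each heavy atom and fill implicit hydrogens from standard valence (C 4, N 3, O 2, S 2, halogen 1):
  atom 1: I (halogen, monovalent) → 0 H
  atom 2: C, bond orders sum to 4 (valence 4) → 0 H
  atom 3: C, bond orders sum to 4 (valence 4) → 0 H
  atom 4: C, bond orders sum to 4 (valence 4) → 0 H
  atom 5: O, bond orders sum to 2 (valence 2) → 0 H
  atom 6: O, bond orders sum to 2 (valence 2) → 0 H
  atom 7: C, bond orders sum to 1 (valence 4) → 3 H
  atom 8: C, bond orders sum to 4 (valence 4) → 0 H
  atom 9: C, bond orders sum to 4 (valence 4) → 0 H
  atom 10: C, bond orders sum to 1 (valence 4) → 3 H
  atom 11: O, bond orders sum to 2 (valence 2) → 0 H
  atom 12: C, bond orders sum to 3 (valence 4) → 1 H
  atom 13: C, bond orders sum to 3 (valence 4) → 1 H
  atom 14: C, bond orders sum to 4 (valence 4) → 0 H
  atom 15: O, bond orders sum to 1 (valence 2) → 1 H
Totals → C:10, H:9, I:1, O:4.

C10H9IO4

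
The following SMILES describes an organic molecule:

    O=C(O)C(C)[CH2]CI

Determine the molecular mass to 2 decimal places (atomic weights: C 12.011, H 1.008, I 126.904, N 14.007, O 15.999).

First, the molecular formula is C5H9IO2 (counting implicit H from valence).
  C: 5 × 12.011 = 60.055
  H: 9 × 1.008 = 9.072
  I: 1 × 126.904 = 126.904
  O: 2 × 15.999 = 31.998
Sum: 5×12.011 + 9×1.008 + 1×126.904 + 2×15.999 = 228.029 → 228.03 g/mol.

228.03 g/mol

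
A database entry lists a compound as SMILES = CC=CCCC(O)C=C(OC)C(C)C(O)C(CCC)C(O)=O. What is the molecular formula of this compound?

C17H30O5

Walk through each heavy atom and fill implicit hydrogens from standard valence (C 4, N 3, O 2, S 2, halogen 1):
  atom 1: C, bond orders sum to 1 (valence 4) → 3 H
  atom 2: C, bond orders sum to 3 (valence 4) → 1 H
  atom 3: C, bond orders sum to 3 (valence 4) → 1 H
  atom 4: C, bond orders sum to 2 (valence 4) → 2 H
  atom 5: C, bond orders sum to 2 (valence 4) → 2 H
  atom 6: C, bond orders sum to 3 (valence 4) → 1 H
  atom 7: O, bond orders sum to 1 (valence 2) → 1 H
  atom 8: C, bond orders sum to 3 (valence 4) → 1 H
  atom 9: C, bond orders sum to 4 (valence 4) → 0 H
  atom 10: O, bond orders sum to 2 (valence 2) → 0 H
  atom 11: C, bond orders sum to 1 (valence 4) → 3 H
  atom 12: C, bond orders sum to 3 (valence 4) → 1 H
  atom 13: C, bond orders sum to 1 (valence 4) → 3 H
  atom 14: C, bond orders sum to 3 (valence 4) → 1 H
  atom 15: O, bond orders sum to 1 (valence 2) → 1 H
  atom 16: C, bond orders sum to 3 (valence 4) → 1 H
  atom 17: C, bond orders sum to 2 (valence 4) → 2 H
  atom 18: C, bond orders sum to 2 (valence 4) → 2 H
  atom 19: C, bond orders sum to 1 (valence 4) → 3 H
  atom 20: C, bond orders sum to 4 (valence 4) → 0 H
  atom 21: O, bond orders sum to 1 (valence 2) → 1 H
  atom 22: O, bond orders sum to 2 (valence 2) → 0 H
Totals → C:17, H:30, O:5.
In Hill order: C17H30O5.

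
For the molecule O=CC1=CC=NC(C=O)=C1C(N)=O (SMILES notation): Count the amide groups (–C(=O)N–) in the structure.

The amide motif appears at heavy-atom position 11 in the SMILES.
Other groups present: 2 aldehyde.
Amide count: 1.

1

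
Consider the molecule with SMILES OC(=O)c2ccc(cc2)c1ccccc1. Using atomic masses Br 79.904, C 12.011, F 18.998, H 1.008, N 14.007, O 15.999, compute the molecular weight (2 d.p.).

First, the molecular formula is C13H10O2 (counting implicit H from valence).
  C: 13 × 12.011 = 156.143
  H: 10 × 1.008 = 10.080
  O: 2 × 15.999 = 31.998
Sum: 13×12.011 + 10×1.008 + 2×15.999 = 198.221 → 198.22 g/mol.

198.22 g/mol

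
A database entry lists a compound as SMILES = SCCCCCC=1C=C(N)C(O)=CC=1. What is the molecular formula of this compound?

Walk through each heavy atom and fill implicit hydrogens from standard valence (C 4, N 3, O 2, S 2, halogen 1):
  atom 1: S, bond orders sum to 1 (valence 2) → 1 H
  atom 2: C, bond orders sum to 2 (valence 4) → 2 H
  atom 3: C, bond orders sum to 2 (valence 4) → 2 H
  atom 4: C, bond orders sum to 2 (valence 4) → 2 H
  atom 5: C, bond orders sum to 2 (valence 4) → 2 H
  atom 6: C, bond orders sum to 2 (valence 4) → 2 H
  atom 7: C, bond orders sum to 4 (valence 4) → 0 H
  atom 8: C, bond orders sum to 3 (valence 4) → 1 H
  atom 9: C, bond orders sum to 4 (valence 4) → 0 H
  atom 10: N, bond orders sum to 1 (valence 3) → 2 H
  atom 11: C, bond orders sum to 4 (valence 4) → 0 H
  atom 12: O, bond orders sum to 1 (valence 2) → 1 H
  atom 13: C, bond orders sum to 3 (valence 4) → 1 H
  atom 14: C, bond orders sum to 3 (valence 4) → 1 H
Totals → C:11, H:17, N:1, O:1, S:1.

C11H17NOS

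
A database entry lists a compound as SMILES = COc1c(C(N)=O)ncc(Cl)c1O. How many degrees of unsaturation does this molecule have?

Molecular formula: C7H7ClN2O3.
DoU = (2C + 2 + N − H − X) / 2, where X is the halogen count and O/S are ignored.
    = (2·7 + 2 + 2 − 7 − 1) / 2 = 10 / 2 = 5.

5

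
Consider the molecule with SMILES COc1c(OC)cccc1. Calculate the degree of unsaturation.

Molecular formula: C8H10O2.
DoU = (2C + 2 + N − H − X) / 2, where X is the halogen count and O/S are ignored.
    = (2·8 + 2 + 0 − 10 − 0) / 2 = 8 / 2 = 4.

4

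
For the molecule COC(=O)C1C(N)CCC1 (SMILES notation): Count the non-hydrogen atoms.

Every atom symbol written in the SMILES (organic subset) is one heavy atom; implicit H are not written.
Heavy atoms by element → C:7, N:1, O:2.
Total: 10.

10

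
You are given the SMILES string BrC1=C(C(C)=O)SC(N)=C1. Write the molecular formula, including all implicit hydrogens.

Walk through each heavy atom and fill implicit hydrogens from standard valence (C 4, N 3, O 2, S 2, halogen 1):
  atom 1: Br (halogen, monovalent) → 0 H
  atom 2: C, bond orders sum to 4 (valence 4) → 0 H
  atom 3: C, bond orders sum to 4 (valence 4) → 0 H
  atom 4: C, bond orders sum to 4 (valence 4) → 0 H
  atom 5: C, bond orders sum to 1 (valence 4) → 3 H
  atom 6: O, bond orders sum to 2 (valence 2) → 0 H
  atom 7: S, bond orders sum to 2 (valence 2) → 0 H
  atom 8: C, bond orders sum to 4 (valence 4) → 0 H
  atom 9: N, bond orders sum to 1 (valence 3) → 2 H
  atom 10: C, bond orders sum to 3 (valence 4) → 1 H
Totals → C:6, H:6, Br:1, N:1, O:1, S:1.
In Hill order: C6H6BrNOS.

C6H6BrNOS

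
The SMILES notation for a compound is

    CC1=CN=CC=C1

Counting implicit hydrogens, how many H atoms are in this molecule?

7

Walk through each heavy atom and fill implicit hydrogens from standard valence (C 4, N 3, O 2, S 2, halogen 1):
  atom 1: C, bond orders sum to 1 (valence 4) → 3 H
  atom 2: C, bond orders sum to 4 (valence 4) → 0 H
  atom 3: C, bond orders sum to 3 (valence 4) → 1 H
  atom 4: N, bond orders sum to 3 (valence 3) → 0 H
  atom 5: C, bond orders sum to 3 (valence 4) → 1 H
  atom 6: C, bond orders sum to 3 (valence 4) → 1 H
  atom 7: C, bond orders sum to 3 (valence 4) → 1 H
Total hydrogens: 7.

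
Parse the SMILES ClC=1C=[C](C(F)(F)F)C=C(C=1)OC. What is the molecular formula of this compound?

Walk through each heavy atom and fill implicit hydrogens from standard valence (C 4, N 3, O 2, S 2, halogen 1):
  atom 1: Cl (halogen, monovalent) → 0 H
  atom 2: C, bond orders sum to 4 (valence 4) → 0 H
  atom 3: C, bond orders sum to 3 (valence 4) → 1 H
  atom 4: C with explicit H count 0
  atom 5: C, bond orders sum to 4 (valence 4) → 0 H
  atom 6: F (halogen, monovalent) → 0 H
  atom 7: F (halogen, monovalent) → 0 H
  atom 8: F (halogen, monovalent) → 0 H
  atom 9: C, bond orders sum to 3 (valence 4) → 1 H
  atom 10: C, bond orders sum to 4 (valence 4) → 0 H
  atom 11: C, bond orders sum to 3 (valence 4) → 1 H
  atom 12: O, bond orders sum to 2 (valence 2) → 0 H
  atom 13: C, bond orders sum to 1 (valence 4) → 3 H
Totals → C:8, H:6, Cl:1, F:3, O:1.

C8H6ClF3O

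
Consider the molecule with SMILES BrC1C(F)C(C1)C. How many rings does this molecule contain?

In SMILES, each pair of matching ring-closure digits denotes one ring-closing bond; the number of such bonds equals the number of independent rings.
Ring-closure bonds here: 1.

1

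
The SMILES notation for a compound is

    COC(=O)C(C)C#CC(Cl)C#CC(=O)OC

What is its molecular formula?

Walk through each heavy atom and fill implicit hydrogens from standard valence (C 4, N 3, O 2, S 2, halogen 1):
  atom 1: C, bond orders sum to 1 (valence 4) → 3 H
  atom 2: O, bond orders sum to 2 (valence 2) → 0 H
  atom 3: C, bond orders sum to 4 (valence 4) → 0 H
  atom 4: O, bond orders sum to 2 (valence 2) → 0 H
  atom 5: C, bond orders sum to 3 (valence 4) → 1 H
  atom 6: C, bond orders sum to 1 (valence 4) → 3 H
  atom 7: C, bond orders sum to 4 (valence 4) → 0 H
  atom 8: C, bond orders sum to 4 (valence 4) → 0 H
  atom 9: C, bond orders sum to 3 (valence 4) → 1 H
  atom 10: Cl (halogen, monovalent) → 0 H
  atom 11: C, bond orders sum to 4 (valence 4) → 0 H
  atom 12: C, bond orders sum to 4 (valence 4) → 0 H
  atom 13: C, bond orders sum to 4 (valence 4) → 0 H
  atom 14: O, bond orders sum to 2 (valence 2) → 0 H
  atom 15: O, bond orders sum to 2 (valence 2) → 0 H
  atom 16: C, bond orders sum to 1 (valence 4) → 3 H
Totals → C:11, H:11, Cl:1, O:4.
In Hill order: C11H11ClO4.

C11H11ClO4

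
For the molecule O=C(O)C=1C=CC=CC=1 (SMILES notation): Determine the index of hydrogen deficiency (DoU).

5

Degree of unsaturation = (number of rings) + (number of π bonds).
Ring closures in the SMILES: 1.
π bonds: 4 double bonds (each 1 DoU) → 4 DoU from unsaturation.
Total DoU = 1 + 4 = 5.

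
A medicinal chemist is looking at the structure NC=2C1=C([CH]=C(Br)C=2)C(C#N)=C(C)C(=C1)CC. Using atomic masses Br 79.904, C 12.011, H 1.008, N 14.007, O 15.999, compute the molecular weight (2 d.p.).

First, the molecular formula is C14H13BrN2 (counting implicit H from valence).
  Br: 1 × 79.904 = 79.904
  C: 14 × 12.011 = 168.154
  H: 13 × 1.008 = 13.104
  N: 2 × 14.007 = 28.014
Sum: 1×79.904 + 14×12.011 + 13×1.008 + 2×14.007 = 289.176 → 289.18 g/mol.

289.18 g/mol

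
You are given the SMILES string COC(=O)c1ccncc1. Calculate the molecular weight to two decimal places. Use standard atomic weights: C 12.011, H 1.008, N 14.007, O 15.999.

First, the molecular formula is C7H7NO2 (counting implicit H from valence).
  C: 7 × 12.011 = 84.077
  H: 7 × 1.008 = 7.056
  N: 1 × 14.007 = 14.007
  O: 2 × 15.999 = 31.998
Sum: 7×12.011 + 7×1.008 + 1×14.007 + 2×15.999 = 137.138 → 137.14 g/mol.

137.14 g/mol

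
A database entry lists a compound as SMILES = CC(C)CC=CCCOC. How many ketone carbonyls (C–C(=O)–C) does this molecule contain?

0

Scan the SMILES for the ketone motif — none present.
Groups that are present: 1 alkene, 1 ether.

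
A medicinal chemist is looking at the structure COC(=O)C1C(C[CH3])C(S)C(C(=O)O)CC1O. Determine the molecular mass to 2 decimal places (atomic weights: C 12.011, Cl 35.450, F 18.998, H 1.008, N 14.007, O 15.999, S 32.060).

262.32 g/mol

First, the molecular formula is C11H18O5S (counting implicit H from valence).
  C: 11 × 12.011 = 132.121
  H: 18 × 1.008 = 18.144
  O: 5 × 15.999 = 79.995
  S: 1 × 32.060 = 32.060
Sum: 11×12.011 + 18×1.008 + 5×15.999 + 1×32.060 = 262.320 → 262.32 g/mol.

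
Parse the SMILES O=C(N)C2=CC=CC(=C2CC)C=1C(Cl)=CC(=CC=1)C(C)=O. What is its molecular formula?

Walk through each heavy atom and fill implicit hydrogens from standard valence (C 4, N 3, O 2, S 2, halogen 1):
  atom 1: O, bond orders sum to 2 (valence 2) → 0 H
  atom 2: C, bond orders sum to 4 (valence 4) → 0 H
  atom 3: N, bond orders sum to 1 (valence 3) → 2 H
  atom 4: C, bond orders sum to 4 (valence 4) → 0 H
  atom 5: C, bond orders sum to 3 (valence 4) → 1 H
  atom 6: C, bond orders sum to 3 (valence 4) → 1 H
  atom 7: C, bond orders sum to 3 (valence 4) → 1 H
  atom 8: C, bond orders sum to 4 (valence 4) → 0 H
  atom 9: C, bond orders sum to 4 (valence 4) → 0 H
  atom 10: C, bond orders sum to 2 (valence 4) → 2 H
  atom 11: C, bond orders sum to 1 (valence 4) → 3 H
  atom 12: C, bond orders sum to 4 (valence 4) → 0 H
  atom 13: C, bond orders sum to 4 (valence 4) → 0 H
  atom 14: Cl (halogen, monovalent) → 0 H
  atom 15: C, bond orders sum to 3 (valence 4) → 1 H
  atom 16: C, bond orders sum to 4 (valence 4) → 0 H
  atom 17: C, bond orders sum to 3 (valence 4) → 1 H
  atom 18: C, bond orders sum to 3 (valence 4) → 1 H
  atom 19: C, bond orders sum to 4 (valence 4) → 0 H
  atom 20: C, bond orders sum to 1 (valence 4) → 3 H
  atom 21: O, bond orders sum to 2 (valence 2) → 0 H
Totals → C:17, H:16, Cl:1, N:1, O:2.

C17H16ClNO2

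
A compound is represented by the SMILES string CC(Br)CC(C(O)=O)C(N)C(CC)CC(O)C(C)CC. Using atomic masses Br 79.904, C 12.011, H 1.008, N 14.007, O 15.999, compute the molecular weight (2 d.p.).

352.31 g/mol

First, the molecular formula is C15H30BrNO3 (counting implicit H from valence).
  Br: 1 × 79.904 = 79.904
  C: 15 × 12.011 = 180.165
  H: 30 × 1.008 = 30.240
  N: 1 × 14.007 = 14.007
  O: 3 × 15.999 = 47.997
Sum: 1×79.904 + 15×12.011 + 30×1.008 + 1×14.007 + 3×15.999 = 352.313 → 352.31 g/mol.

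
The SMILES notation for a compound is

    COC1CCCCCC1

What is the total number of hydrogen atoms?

Walk through each heavy atom and fill implicit hydrogens from standard valence (C 4, N 3, O 2, S 2, halogen 1):
  atom 1: C, bond orders sum to 1 (valence 4) → 3 H
  atom 2: O, bond orders sum to 2 (valence 2) → 0 H
  atom 3: C, bond orders sum to 3 (valence 4) → 1 H
  atom 4: C, bond orders sum to 2 (valence 4) → 2 H
  atom 5: C, bond orders sum to 2 (valence 4) → 2 H
  atom 6: C, bond orders sum to 2 (valence 4) → 2 H
  atom 7: C, bond orders sum to 2 (valence 4) → 2 H
  atom 8: C, bond orders sum to 2 (valence 4) → 2 H
  atom 9: C, bond orders sum to 2 (valence 4) → 2 H
Total hydrogens: 16.

16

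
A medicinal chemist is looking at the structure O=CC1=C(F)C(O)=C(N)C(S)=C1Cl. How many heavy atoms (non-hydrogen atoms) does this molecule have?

13

Every atom symbol written in the SMILES (organic subset) is one heavy atom; implicit H are not written.
Heavy atoms by element → C:7, Cl:1, F:1, N:1, O:2, S:1.
Total: 13.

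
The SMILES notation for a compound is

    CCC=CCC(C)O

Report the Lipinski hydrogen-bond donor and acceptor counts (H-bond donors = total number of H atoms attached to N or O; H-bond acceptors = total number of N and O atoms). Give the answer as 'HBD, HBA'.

1, 1

Donors: find every N or O and count the H atoms it carries.
  atom 8 (O): bond orders sum to 1 → 1 H
Lipinski HBD = 1.
Acceptors: N atoms = 0, O atoms = 1 → HBA = 1.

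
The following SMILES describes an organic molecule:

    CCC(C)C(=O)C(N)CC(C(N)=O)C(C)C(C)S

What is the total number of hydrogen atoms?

Walk through each heavy atom and fill implicit hydrogens from standard valence (C 4, N 3, O 2, S 2, halogen 1):
  atom 1: C, bond orders sum to 1 (valence 4) → 3 H
  atom 2: C, bond orders sum to 2 (valence 4) → 2 H
  atom 3: C, bond orders sum to 3 (valence 4) → 1 H
  atom 4: C, bond orders sum to 1 (valence 4) → 3 H
  atom 5: C, bond orders sum to 4 (valence 4) → 0 H
  atom 6: O, bond orders sum to 2 (valence 2) → 0 H
  atom 7: C, bond orders sum to 3 (valence 4) → 1 H
  atom 8: N, bond orders sum to 1 (valence 3) → 2 H
  atom 9: C, bond orders sum to 2 (valence 4) → 2 H
  atom 10: C, bond orders sum to 3 (valence 4) → 1 H
  atom 11: C, bond orders sum to 4 (valence 4) → 0 H
  atom 12: N, bond orders sum to 1 (valence 3) → 2 H
  atom 13: O, bond orders sum to 2 (valence 2) → 0 H
  atom 14: C, bond orders sum to 3 (valence 4) → 1 H
  atom 15: C, bond orders sum to 1 (valence 4) → 3 H
  atom 16: C, bond orders sum to 3 (valence 4) → 1 H
  atom 17: C, bond orders sum to 1 (valence 4) → 3 H
  atom 18: S, bond orders sum to 1 (valence 2) → 1 H
Total hydrogens: 26.

26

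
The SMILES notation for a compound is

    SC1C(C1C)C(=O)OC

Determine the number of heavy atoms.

9

Every atom symbol written in the SMILES (organic subset) is one heavy atom; implicit H are not written.
Heavy atoms by element → C:6, O:2, S:1.
Total: 9.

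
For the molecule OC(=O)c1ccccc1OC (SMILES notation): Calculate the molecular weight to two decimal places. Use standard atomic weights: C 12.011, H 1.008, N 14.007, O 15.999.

152.15 g/mol

First, the molecular formula is C8H8O3 (counting implicit H from valence).
  C: 8 × 12.011 = 96.088
  H: 8 × 1.008 = 8.064
  O: 3 × 15.999 = 47.997
Sum: 8×12.011 + 8×1.008 + 3×15.999 = 152.149 → 152.15 g/mol.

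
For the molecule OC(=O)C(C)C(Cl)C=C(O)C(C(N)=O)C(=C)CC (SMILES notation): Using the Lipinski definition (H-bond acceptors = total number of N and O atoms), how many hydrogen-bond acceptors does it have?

5

N atoms: 1; O atoms: 4.
Lipinski HBA = 1 + 4 = 5.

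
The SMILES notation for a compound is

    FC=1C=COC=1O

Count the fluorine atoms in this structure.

Scan the SMILES for F atoms (remember two-letter symbols like Cl and Br are single atoms).
Fluorine count: 1.

1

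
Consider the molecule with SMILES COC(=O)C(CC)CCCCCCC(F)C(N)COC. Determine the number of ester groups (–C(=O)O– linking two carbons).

1

The ester motif appears at heavy-atom position 3 in the SMILES.
Other groups present: 1 ether, 1 primary amine.
Ester count: 1.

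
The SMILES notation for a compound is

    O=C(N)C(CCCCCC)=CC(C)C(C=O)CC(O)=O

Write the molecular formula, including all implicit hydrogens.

Walk through each heavy atom and fill implicit hydrogens from standard valence (C 4, N 3, O 2, S 2, halogen 1):
  atom 1: O, bond orders sum to 2 (valence 2) → 0 H
  atom 2: C, bond orders sum to 4 (valence 4) → 0 H
  atom 3: N, bond orders sum to 1 (valence 3) → 2 H
  atom 4: C, bond orders sum to 4 (valence 4) → 0 H
  atom 5: C, bond orders sum to 2 (valence 4) → 2 H
  atom 6: C, bond orders sum to 2 (valence 4) → 2 H
  atom 7: C, bond orders sum to 2 (valence 4) → 2 H
  atom 8: C, bond orders sum to 2 (valence 4) → 2 H
  atom 9: C, bond orders sum to 2 (valence 4) → 2 H
  atom 10: C, bond orders sum to 1 (valence 4) → 3 H
  atom 11: C, bond orders sum to 3 (valence 4) → 1 H
  atom 12: C, bond orders sum to 3 (valence 4) → 1 H
  atom 13: C, bond orders sum to 1 (valence 4) → 3 H
  atom 14: C, bond orders sum to 3 (valence 4) → 1 H
  atom 15: C, bond orders sum to 3 (valence 4) → 1 H
  atom 16: O, bond orders sum to 2 (valence 2) → 0 H
  atom 17: C, bond orders sum to 2 (valence 4) → 2 H
  atom 18: C, bond orders sum to 4 (valence 4) → 0 H
  atom 19: O, bond orders sum to 1 (valence 2) → 1 H
  atom 20: O, bond orders sum to 2 (valence 2) → 0 H
Totals → C:15, H:25, N:1, O:4.
In Hill order: C15H25NO4.

C15H25NO4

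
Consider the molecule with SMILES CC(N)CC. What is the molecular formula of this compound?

C4H11N

Walk through each heavy atom and fill implicit hydrogens from standard valence (C 4, N 3, O 2, S 2, halogen 1):
  atom 1: C, bond orders sum to 1 (valence 4) → 3 H
  atom 2: C, bond orders sum to 3 (valence 4) → 1 H
  atom 3: N, bond orders sum to 1 (valence 3) → 2 H
  atom 4: C, bond orders sum to 2 (valence 4) → 2 H
  atom 5: C, bond orders sum to 1 (valence 4) → 3 H
Totals → C:4, H:11, N:1.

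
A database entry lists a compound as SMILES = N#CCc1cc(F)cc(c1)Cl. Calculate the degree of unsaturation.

6

Molecular formula: C8H5ClFN.
DoU = (2C + 2 + N − H − X) / 2, where X is the halogen count and O/S are ignored.
    = (2·8 + 2 + 1 − 5 − 2) / 2 = 12 / 2 = 6.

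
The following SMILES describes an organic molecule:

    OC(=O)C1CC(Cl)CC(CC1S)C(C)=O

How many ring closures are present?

1

In SMILES, each pair of matching ring-closure digits denotes one ring-closing bond; the number of such bonds equals the number of independent rings.
Ring-closure bonds here: 1.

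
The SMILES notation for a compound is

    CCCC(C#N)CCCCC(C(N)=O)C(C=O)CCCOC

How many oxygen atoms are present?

3

Scan the SMILES for O atoms (remember two-letter symbols like Cl and Br are single atoms).
Oxygen count: 3.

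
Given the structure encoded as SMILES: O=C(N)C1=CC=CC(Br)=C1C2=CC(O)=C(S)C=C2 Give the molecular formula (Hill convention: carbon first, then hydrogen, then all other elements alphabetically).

C13H10BrNO2S

Walk through each heavy atom and fill implicit hydrogens from standard valence (C 4, N 3, O 2, S 2, halogen 1):
  atom 1: O, bond orders sum to 2 (valence 2) → 0 H
  atom 2: C, bond orders sum to 4 (valence 4) → 0 H
  atom 3: N, bond orders sum to 1 (valence 3) → 2 H
  atom 4: C, bond orders sum to 4 (valence 4) → 0 H
  atom 5: C, bond orders sum to 3 (valence 4) → 1 H
  atom 6: C, bond orders sum to 3 (valence 4) → 1 H
  atom 7: C, bond orders sum to 3 (valence 4) → 1 H
  atom 8: C, bond orders sum to 4 (valence 4) → 0 H
  atom 9: Br (halogen, monovalent) → 0 H
  atom 10: C, bond orders sum to 4 (valence 4) → 0 H
  atom 11: C, bond orders sum to 4 (valence 4) → 0 H
  atom 12: C, bond orders sum to 3 (valence 4) → 1 H
  atom 13: C, bond orders sum to 4 (valence 4) → 0 H
  atom 14: O, bond orders sum to 1 (valence 2) → 1 H
  atom 15: C, bond orders sum to 4 (valence 4) → 0 H
  atom 16: S, bond orders sum to 1 (valence 2) → 1 H
  atom 17: C, bond orders sum to 3 (valence 4) → 1 H
  atom 18: C, bond orders sum to 3 (valence 4) → 1 H
Totals → C:13, H:10, Br:1, N:1, O:2, S:1.
In Hill order: C13H10BrNO2S.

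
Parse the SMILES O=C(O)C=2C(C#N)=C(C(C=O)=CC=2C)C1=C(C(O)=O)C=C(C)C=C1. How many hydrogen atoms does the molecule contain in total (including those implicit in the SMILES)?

Walk through each heavy atom and fill implicit hydrogens from standard valence (C 4, N 3, O 2, S 2, halogen 1):
  atom 1: O, bond orders sum to 2 (valence 2) → 0 H
  atom 2: C, bond orders sum to 4 (valence 4) → 0 H
  atom 3: O, bond orders sum to 1 (valence 2) → 1 H
  atom 4: C, bond orders sum to 4 (valence 4) → 0 H
  atom 5: C, bond orders sum to 4 (valence 4) → 0 H
  atom 6: C, bond orders sum to 4 (valence 4) → 0 H
  atom 7: N, bond orders sum to 3 (valence 3) → 0 H
  atom 8: C, bond orders sum to 4 (valence 4) → 0 H
  atom 9: C, bond orders sum to 4 (valence 4) → 0 H
  atom 10: C, bond orders sum to 3 (valence 4) → 1 H
  atom 11: O, bond orders sum to 2 (valence 2) → 0 H
  atom 12: C, bond orders sum to 3 (valence 4) → 1 H
  atom 13: C, bond orders sum to 4 (valence 4) → 0 H
  atom 14: C, bond orders sum to 1 (valence 4) → 3 H
  atom 15: C, bond orders sum to 4 (valence 4) → 0 H
  atom 16: C, bond orders sum to 4 (valence 4) → 0 H
  atom 17: C, bond orders sum to 4 (valence 4) → 0 H
  atom 18: O, bond orders sum to 1 (valence 2) → 1 H
  atom 19: O, bond orders sum to 2 (valence 2) → 0 H
  atom 20: C, bond orders sum to 3 (valence 4) → 1 H
  atom 21: C, bond orders sum to 4 (valence 4) → 0 H
  atom 22: C, bond orders sum to 1 (valence 4) → 3 H
  atom 23: C, bond orders sum to 3 (valence 4) → 1 H
  atom 24: C, bond orders sum to 3 (valence 4) → 1 H
Total hydrogens: 13.

13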